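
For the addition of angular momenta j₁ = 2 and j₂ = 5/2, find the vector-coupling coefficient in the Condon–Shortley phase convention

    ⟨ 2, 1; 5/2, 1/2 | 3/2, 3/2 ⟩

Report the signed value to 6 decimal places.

−√(9/35) = -0.507093

√[4·3!1!2!/7! · 3!1!3!2!3!0!] = √(144/35)
  +(−1)^1/∏(1,2,0,2,1,0)! = -1/4  (running -1/4)
⟨..|..⟩ = √(144/35)·(-1/4) = -0.507093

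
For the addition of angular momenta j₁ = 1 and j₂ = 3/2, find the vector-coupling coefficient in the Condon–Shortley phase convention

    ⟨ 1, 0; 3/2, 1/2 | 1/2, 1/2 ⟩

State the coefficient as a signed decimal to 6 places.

−√(1/3) ≈ -0.577350

triangle: 2!·0!·1!/4! = 2/24
(j±m)!: 1!·1!·2!·1!·1!·0! = 2
prefactor² = (2J+1)·Δ·N² = 1/3
  k=1: −1/(1!·1!·0!·1!·0!·0!) = -1
Σ = -1  ⇒  CG² = 1/3·(-1)² = 1/3
CG = −√(1/3) = -0.577350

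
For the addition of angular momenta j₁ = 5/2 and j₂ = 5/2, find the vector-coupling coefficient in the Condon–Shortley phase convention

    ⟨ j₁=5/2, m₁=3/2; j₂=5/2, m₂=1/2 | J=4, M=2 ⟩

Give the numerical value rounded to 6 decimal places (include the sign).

+0.422577  (= +√(5/28))

triangle: 1!×4!×4!/10! = 576/3628800
(j±m)!: 4!×1!×3!×2!×6!×2! = 414720
prefactor² = (2J+1)×Δ×N² = 20736/35
  k=0: +1/(0!×1!×1!×3!×3!×1!) = 1/36
  k=1: −1/(1!×0!×0!×2!×4!×2!) = -1/96
Σ = 5/288  ⇒  CG² = 20736/35×5/288² = 5/28
CG = +√(5/28) = +0.422577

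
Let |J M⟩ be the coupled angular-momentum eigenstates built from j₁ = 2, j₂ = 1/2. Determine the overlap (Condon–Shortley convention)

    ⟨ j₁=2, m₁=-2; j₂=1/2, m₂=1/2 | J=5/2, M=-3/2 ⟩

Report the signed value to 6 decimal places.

j₁+j₂−J=0  J+j₁−j₂=4  J−j₁+j₂=1  j₁+j₂+J+1=6
(j₁±m₁, j₂±m₂, J±M) = (0,4,1,0,1,4)
P² = 576/5
sum k=0..0:
  [0] +1/24 = 1/24
S = 1/24
C² = P²·S² = 1/5 ; C = +0.447214

+0.447214  (= +√(1/5))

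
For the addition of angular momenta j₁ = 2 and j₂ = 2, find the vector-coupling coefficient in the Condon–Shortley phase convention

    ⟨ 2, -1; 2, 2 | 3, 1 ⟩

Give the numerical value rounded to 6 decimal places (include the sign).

triangle: 1!*3!*3!/8! = 36/40320
(j±m)!: 1!*3!*4!*0!*4!*2! = 6912
prefactor² = (2J+1)*Δ*N² = 216/5
  k=1: −1/(1!*0!*2!*3!*1!*0!) = -1/12
Σ = -1/12  ⇒  CG² = 216/5*(-1/12)² = 3/10
CG = −√(3/10) = -0.547723

-0.547723  (= −√(3/10))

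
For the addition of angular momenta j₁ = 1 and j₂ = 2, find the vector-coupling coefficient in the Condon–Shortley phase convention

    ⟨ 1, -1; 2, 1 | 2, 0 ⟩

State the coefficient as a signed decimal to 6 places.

√[5·1!1!3!/6! · 0!2!3!1!2!2!] = √(2)
  +(−1)^1/∏(1,0,1,2,0,1)! = -1/2  (running -1/2)
⟨..|..⟩ = √(2)·(-1/2) = -0.707107

−√(1/2) = -0.707107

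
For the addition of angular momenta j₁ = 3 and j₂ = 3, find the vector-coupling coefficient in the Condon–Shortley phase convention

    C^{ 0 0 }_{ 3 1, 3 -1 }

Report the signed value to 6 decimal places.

triangle: 6!·0!·0!/7! = 720/5040
(j±m)!: 4!·2!·2!·4!·0!·0! = 2304
prefactor² = (2J+1)·Δ·N² = 2304/7
  k=2: +1/(2!·4!·0!·0!·0!·0!) = 1/48
Σ = 1/48  ⇒  CG² = 2304/7·1/48² = 1/7
CG = +√(1/7) = +0.377964

+√(1/7) ≈ +0.377964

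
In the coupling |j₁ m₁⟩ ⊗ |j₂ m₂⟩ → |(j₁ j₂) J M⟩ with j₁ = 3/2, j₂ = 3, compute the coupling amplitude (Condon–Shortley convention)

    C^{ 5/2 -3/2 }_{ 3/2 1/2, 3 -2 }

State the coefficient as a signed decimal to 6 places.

√[6·2!1!4!/8! · 2!1!1!5!1!4!] = √(288/7)
  +(−1)^0/∏(0,2,1,1,0,3)! = 1/12  (running 1/12)
  +(−1)^1/∏(1,1,0,0,1,4)! = -1/24  (running 1/24)
⟨..|..⟩ = √(288/7)·(1/24) = +0.267261

+√(1/14) = +0.267261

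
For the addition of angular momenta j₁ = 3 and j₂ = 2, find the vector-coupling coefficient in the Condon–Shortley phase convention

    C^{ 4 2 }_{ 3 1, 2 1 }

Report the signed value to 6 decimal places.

triangle: 1!×5!×3!/10! = 720/3628800
(j±m)!: 4!×2!×3!×1!×6!×2! = 414720
prefactor² = (2J+1)×Δ×N² = 5184/7
  k=0: +1/(0!×1!×2!×3!×3!×0!) = 1/72
  k=1: −1/(1!×0!×1!×2!×4!×1!) = -1/48
Σ = -1/144  ⇒  CG² = 5184/7×(-1/144)² = 1/28
CG = −√(1/28) = -0.188982

−√(1/28) ≈ -0.188982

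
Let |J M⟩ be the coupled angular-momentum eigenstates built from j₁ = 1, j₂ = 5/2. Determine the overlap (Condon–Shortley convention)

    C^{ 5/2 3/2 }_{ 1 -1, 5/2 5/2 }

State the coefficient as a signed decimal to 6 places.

√[6·1!1!4!/7! · 0!2!5!0!4!1!] = √(1152/7)
  +(−1)^1/∏(1,0,1,4,0,0)! = -1/24  (running -1/24)
⟨..|..⟩ = √(1152/7)·(-1/24) = -0.534522

−√(2/7) = -0.534522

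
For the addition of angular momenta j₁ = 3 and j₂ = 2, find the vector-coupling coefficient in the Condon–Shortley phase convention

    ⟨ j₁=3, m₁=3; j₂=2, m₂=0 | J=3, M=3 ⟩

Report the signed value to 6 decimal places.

√[7·2!4!2!/9! · 6!0!2!2!6!0!] = √(3840)
  +(−1)^0/∏(0,2,0,2,4,0)! = 1/96  (running 1/96)
⟨..|..⟩ = √(3840)·(1/96) = +0.645497

+√(5/12) ≈ +0.645497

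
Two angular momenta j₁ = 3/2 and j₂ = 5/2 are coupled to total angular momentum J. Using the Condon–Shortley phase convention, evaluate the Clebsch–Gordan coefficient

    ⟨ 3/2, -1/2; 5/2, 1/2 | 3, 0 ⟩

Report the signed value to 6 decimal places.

j₁+j₂−J=1  J+j₁−j₂=2  J−j₁+j₂=4  j₁+j₂+J+1=8
(j₁±m₁, j₂±m₂, J±M) = (1,2,3,2,3,3)
P² = 36/5
sum k=0..1:
  [0] +1/12 = 1/12
  [1] −1/4 = -1/4
S = -1/6
C² = P²·S² = 1/5 ; C = -0.447214

-0.447214  (= −√(1/5))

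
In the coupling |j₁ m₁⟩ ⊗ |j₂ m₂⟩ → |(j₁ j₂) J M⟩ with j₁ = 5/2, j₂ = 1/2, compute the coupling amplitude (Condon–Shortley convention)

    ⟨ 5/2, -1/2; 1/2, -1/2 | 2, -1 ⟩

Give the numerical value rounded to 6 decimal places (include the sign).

+0.577350

triangle: 1!×4!×0!/6! = 24/720
(j±m)!: 2!×3!×0!×1!×1!×3! = 72
prefactor² = (2J+1)×Δ×N² = 12
  k=0: +1/(0!×1!×3!×0!×1!×0!) = 1/6
Σ = 1/6  ⇒  CG² = 12×1/6² = 1/3
CG = +√(1/3) = +0.577350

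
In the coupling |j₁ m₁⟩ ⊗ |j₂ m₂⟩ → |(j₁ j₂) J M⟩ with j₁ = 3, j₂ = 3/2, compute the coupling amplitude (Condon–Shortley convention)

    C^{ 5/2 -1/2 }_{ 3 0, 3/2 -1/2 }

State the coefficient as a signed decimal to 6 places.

-0.414039

√[6·2!4!1!/8! · 3!3!1!2!2!3!] = √(216/35)
  +(−1)^0/∏(0,2,3,1,1,0)! = 1/12  (running 1/12)
  +(−1)^1/∏(1,1,2,0,2,1)! = -1/4  (running -1/6)
⟨..|..⟩ = √(216/35)·(-1/6) = -0.414039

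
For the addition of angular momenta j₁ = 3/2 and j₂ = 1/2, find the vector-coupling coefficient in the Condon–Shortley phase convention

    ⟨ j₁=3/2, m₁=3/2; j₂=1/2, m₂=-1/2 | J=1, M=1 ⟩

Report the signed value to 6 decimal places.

j₁+j₂−J=1  J+j₁−j₂=2  J−j₁+j₂=0  j₁+j₂+J+1=4
(j₁±m₁, j₂±m₂, J±M) = (3,0,0,1,2,0)
P² = 3
sum k=0..0:
  [0] +1/2 = 1/2
S = 1/2
C² = P²·S² = 3/4 ; C = +0.866025

+√(3/4) = +0.866025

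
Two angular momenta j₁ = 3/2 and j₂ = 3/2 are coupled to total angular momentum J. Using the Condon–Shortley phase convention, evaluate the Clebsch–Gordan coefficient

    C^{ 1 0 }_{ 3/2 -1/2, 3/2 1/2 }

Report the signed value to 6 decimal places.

j₁+j₂−J=2  J+j₁−j₂=1  J−j₁+j₂=1  j₁+j₂+J+1=5
(j₁±m₁, j₂±m₂, J±M) = (1,2,2,1,1,1)
P² = 1/5
sum k=1..2:
  [1] −1/1 = -1
  [2] +1/2 = 1/2
S = -1/2
C² = P²·S² = 1/20 ; C = -0.223607

−√(1/20) = -0.223607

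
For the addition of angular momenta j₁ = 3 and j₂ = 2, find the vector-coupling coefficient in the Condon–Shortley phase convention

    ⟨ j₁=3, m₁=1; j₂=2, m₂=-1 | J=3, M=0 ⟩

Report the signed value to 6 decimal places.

j₁+j₂−J=2  J+j₁−j₂=4  J−j₁+j₂=2  j₁+j₂+J+1=9
(j₁±m₁, j₂±m₂, J±M) = (4,2,1,3,3,3)
P² = 96/5
sum k=0..1:
  [0] +1/8 = 1/8
  [1] −1/12 = -1/12
S = 1/24
C² = P²·S² = 1/30 ; C = +0.182574

+√(1/30) ≈ +0.182574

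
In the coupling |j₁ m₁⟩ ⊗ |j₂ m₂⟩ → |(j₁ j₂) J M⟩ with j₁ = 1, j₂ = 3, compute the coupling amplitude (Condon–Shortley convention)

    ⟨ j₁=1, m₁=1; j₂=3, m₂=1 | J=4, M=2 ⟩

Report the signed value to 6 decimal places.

+0.731925

√[9·0!2!6!/9! · 2!0!4!2!6!2!] = √(34560/7)
  +(−1)^0/∏(0,0,0,4,2,2)! = 1/96  (running 1/96)
⟨..|..⟩ = √(34560/7)·(1/96) = +0.731925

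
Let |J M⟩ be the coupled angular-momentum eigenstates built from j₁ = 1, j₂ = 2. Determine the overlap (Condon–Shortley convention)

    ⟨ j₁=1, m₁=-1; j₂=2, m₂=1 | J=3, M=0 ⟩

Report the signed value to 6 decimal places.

j₁+j₂−J=0  J+j₁−j₂=2  J−j₁+j₂=4  j₁+j₂+J+1=7
(j₁±m₁, j₂±m₂, J±M) = (0,2,3,1,3,3)
P² = 144/5
sum k=0..0:
  [0] +1/12 = 1/12
S = 1/12
C² = P²·S² = 1/5 ; C = +0.447214

+√(1/5) ≈ +0.447214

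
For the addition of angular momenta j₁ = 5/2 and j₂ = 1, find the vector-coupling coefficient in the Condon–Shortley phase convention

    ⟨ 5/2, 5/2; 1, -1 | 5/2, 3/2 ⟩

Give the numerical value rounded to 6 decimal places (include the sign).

+0.534522

√[6·1!4!1!/7! · 5!0!0!2!4!1!] = √(1152/7)
  +(−1)^0/∏(0,1,0,0,4,1)! = 1/24  (running 1/24)
⟨..|..⟩ = √(1152/7)·(1/24) = +0.534522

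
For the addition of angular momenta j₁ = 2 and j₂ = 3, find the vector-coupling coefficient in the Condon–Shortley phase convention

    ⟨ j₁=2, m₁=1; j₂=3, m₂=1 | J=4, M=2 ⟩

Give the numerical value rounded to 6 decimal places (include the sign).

+√(1/28) ≈ +0.188982

triangle: 1!·3!·5!/10! = 720/3628800
(j±m)!: 3!·1!·4!·2!·6!·2! = 414720
prefactor² = (2J+1)·Δ·N² = 5184/7
  k=0: +1/(0!·1!·1!·4!·2!·1!) = 1/48
  k=1: −1/(1!·0!·0!·3!·3!·2!) = -1/72
Σ = 1/144  ⇒  CG² = 5184/7·1/144² = 1/28
CG = +√(1/28) = +0.188982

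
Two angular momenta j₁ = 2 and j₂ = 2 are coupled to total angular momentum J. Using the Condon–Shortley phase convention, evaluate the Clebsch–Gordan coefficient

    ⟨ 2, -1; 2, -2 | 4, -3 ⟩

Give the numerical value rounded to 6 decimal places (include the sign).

+√(1/2) ≈ +0.707107

√[9·0!4!4!/9! · 1!3!0!4!1!7!] = √(10368)
  +(−1)^0/∏(0,0,3,0,1,4)! = 1/144  (running 1/144)
⟨..|..⟩ = √(10368)·(1/144) = +0.707107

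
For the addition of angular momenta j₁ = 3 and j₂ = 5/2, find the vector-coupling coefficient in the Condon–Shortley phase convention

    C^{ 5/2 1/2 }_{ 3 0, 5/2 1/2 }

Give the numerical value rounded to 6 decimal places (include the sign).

j₁+j₂−J=3  J+j₁−j₂=3  J−j₁+j₂=2  j₁+j₂+J+1=9
(j₁±m₁, j₂±m₂, J±M) = (3,3,3,2,3,2)
P² = 216/35
sum k=1..3:
  [1] −1/8 = -1/8
  [2] +1/4 = 1/4
  [3] −1/72 = -1/72
S = 1/9
C² = P²·S² = 8/105 ; C = +0.276026

+0.276026  (= +√(8/105))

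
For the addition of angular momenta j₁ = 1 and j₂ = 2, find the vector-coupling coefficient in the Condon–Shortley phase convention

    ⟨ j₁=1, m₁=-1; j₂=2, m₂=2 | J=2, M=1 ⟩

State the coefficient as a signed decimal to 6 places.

-0.577350

j₁+j₂−J=1  J+j₁−j₂=1  J−j₁+j₂=3  j₁+j₂+J+1=6
(j₁±m₁, j₂±m₂, J±M) = (0,2,4,0,3,1)
P² = 12
sum k=1..1:
  [1] −1/6 = -1/6
S = -1/6
C² = P²·S² = 1/3 ; C = -0.577350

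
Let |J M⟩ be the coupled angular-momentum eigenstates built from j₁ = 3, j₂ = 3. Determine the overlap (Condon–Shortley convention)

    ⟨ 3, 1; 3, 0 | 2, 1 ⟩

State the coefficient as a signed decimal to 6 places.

+0.154303  (= +√(1/42))

√[5·4!2!2!/9! · 4!2!3!3!3!1!] = √(96/7)
  +(−1)^1/∏(1,3,1,2,1,0)! = -1/12  (running -1/12)
  +(−1)^2/∏(2,2,0,1,2,1)! = 1/8  (running 1/24)
⟨..|..⟩ = √(96/7)·(1/24) = +0.154303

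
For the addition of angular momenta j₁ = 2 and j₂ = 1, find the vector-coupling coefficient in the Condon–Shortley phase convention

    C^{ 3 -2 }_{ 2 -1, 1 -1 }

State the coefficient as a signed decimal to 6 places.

+0.816497  (= +√(2/3))

√[7·0!4!2!/7! · 1!3!0!2!1!5!] = √(96)
  +(−1)^0/∏(0,0,3,0,1,2)! = 1/12  (running 1/12)
⟨..|..⟩ = √(96)·(1/12) = +0.816497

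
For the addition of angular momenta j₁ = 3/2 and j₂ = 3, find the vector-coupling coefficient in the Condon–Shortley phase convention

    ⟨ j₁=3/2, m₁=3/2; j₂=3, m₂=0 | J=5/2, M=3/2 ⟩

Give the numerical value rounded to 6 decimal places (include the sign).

+0.507093

j₁+j₂−J=2  J+j₁−j₂=1  J−j₁+j₂=4  j₁+j₂+J+1=8
(j₁±m₁, j₂±m₂, J±M) = (3,0,3,3,4,1)
P² = 1296/35
sum k=0..0:
  [0] +1/12 = 1/12
S = 1/12
C² = P²·S² = 9/35 ; C = +0.507093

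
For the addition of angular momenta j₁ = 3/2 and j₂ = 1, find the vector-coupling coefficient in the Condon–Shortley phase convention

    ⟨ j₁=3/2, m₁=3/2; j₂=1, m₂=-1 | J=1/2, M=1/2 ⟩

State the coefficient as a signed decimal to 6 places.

+√(1/2) = +0.707107

√[2·2!1!0!/4! · 3!0!0!2!1!0!] = √(2)
  +(−1)^0/∏(0,2,0,0,1,0)! = 1/2  (running 1/2)
⟨..|..⟩ = √(2)·(1/2) = +0.707107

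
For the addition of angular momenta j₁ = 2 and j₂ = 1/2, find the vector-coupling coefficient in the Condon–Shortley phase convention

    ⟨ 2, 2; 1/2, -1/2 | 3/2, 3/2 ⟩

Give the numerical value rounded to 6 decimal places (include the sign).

√[4·1!3!0!/5! · 4!0!0!1!3!0!] = √(144/5)
  +(−1)^0/∏(0,1,0,0,3,0)! = 1/6  (running 1/6)
⟨..|..⟩ = √(144/5)·(1/6) = +0.894427

+0.894427  (= +√(4/5))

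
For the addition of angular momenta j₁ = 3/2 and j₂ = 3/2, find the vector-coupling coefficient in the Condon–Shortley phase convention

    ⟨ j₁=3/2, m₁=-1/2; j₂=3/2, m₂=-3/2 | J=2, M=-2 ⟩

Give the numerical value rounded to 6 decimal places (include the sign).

triangle: 1!×2!×2!/6! = 4/720
(j±m)!: 1!×2!×0!×3!×0!×4! = 288
prefactor² = (2J+1)×Δ×N² = 8
  k=0: +1/(0!×1!×2!×0!×0!×2!) = 1/4
Σ = 1/4  ⇒  CG² = 8×1/4² = 1/2
CG = +√(1/2) = +0.707107

+√(1/2) ≈ +0.707107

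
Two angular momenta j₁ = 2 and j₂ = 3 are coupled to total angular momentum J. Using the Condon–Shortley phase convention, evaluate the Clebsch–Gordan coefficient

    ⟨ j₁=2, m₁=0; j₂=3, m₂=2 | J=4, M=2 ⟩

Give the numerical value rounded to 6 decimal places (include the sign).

√[9·1!3!5!/10! · 2!2!5!1!6!2!] = √(8640/7)
  +(−1)^0/∏(0,1,2,5,1,0)! = 1/240  (running 1/240)
  +(−1)^1/∏(1,0,1,4,2,1)! = -1/48  (running -1/60)
⟨..|..⟩ = √(8640/7)·(-1/60) = -0.585540

-0.585540  (= −√(12/35))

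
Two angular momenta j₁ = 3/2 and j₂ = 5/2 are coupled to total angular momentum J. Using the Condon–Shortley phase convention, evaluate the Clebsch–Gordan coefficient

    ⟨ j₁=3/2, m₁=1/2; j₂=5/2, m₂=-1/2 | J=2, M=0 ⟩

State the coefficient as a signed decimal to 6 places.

triangle: 2!×1!×3!/7! = 12/5040
(j±m)!: 2!×1!×2!×3!×2!×2! = 96
prefactor² = (2J+1)×Δ×N² = 8/7
  k=0: +1/(0!×2!×1!×2!×0!×1!) = 1/4
  k=1: −1/(1!×1!×0!×1!×1!×2!) = -1/2
Σ = -1/4  ⇒  CG² = 8/7×(-1/4)² = 1/14
CG = −√(1/14) = -0.267261

−√(1/14) = -0.267261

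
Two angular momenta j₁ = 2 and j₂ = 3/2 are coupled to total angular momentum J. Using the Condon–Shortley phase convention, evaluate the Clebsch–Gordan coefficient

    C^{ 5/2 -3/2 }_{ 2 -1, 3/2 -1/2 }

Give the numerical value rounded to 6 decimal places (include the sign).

-0.169031  (= −√(1/35))

√[6·1!3!2!/7! · 1!3!1!2!1!4!] = √(144/35)
  +(−1)^0/∏(0,1,3,1,0,1)! = 1/6  (running 1/6)
  +(−1)^1/∏(1,0,2,0,1,2)! = -1/4  (running -1/12)
⟨..|..⟩ = √(144/35)·(-1/12) = -0.169031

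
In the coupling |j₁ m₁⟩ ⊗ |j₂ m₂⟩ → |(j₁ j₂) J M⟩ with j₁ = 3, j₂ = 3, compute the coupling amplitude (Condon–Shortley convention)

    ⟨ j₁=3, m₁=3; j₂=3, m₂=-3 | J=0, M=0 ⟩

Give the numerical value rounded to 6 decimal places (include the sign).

+√(1/7) = +0.377964

√[1·6!0!0!/7! · 6!0!0!6!0!0!] = √(518400/7)
  +(−1)^0/∏(0,6,0,0,0,0)! = 1/720  (running 1/720)
⟨..|..⟩ = √(518400/7)·(1/720) = +0.377964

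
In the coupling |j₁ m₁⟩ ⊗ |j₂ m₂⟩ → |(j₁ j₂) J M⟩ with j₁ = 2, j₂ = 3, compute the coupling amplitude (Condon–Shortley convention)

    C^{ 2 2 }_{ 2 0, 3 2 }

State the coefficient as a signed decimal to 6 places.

√[5·3!1!3!/8! · 2!2!5!1!4!0!] = √(360/7)
  +(−1)^2/∏(2,1,0,3,1,0)! = 1/12  (running 1/12)
⟨..|..⟩ = √(360/7)·(1/12) = +0.597614

+√(5/14) = +0.597614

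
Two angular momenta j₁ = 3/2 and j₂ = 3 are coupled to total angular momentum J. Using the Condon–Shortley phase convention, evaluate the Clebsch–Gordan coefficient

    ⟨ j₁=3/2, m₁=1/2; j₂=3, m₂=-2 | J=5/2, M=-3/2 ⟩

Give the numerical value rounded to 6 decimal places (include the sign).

triangle: 2!×1!×4!/8! = 48/40320
(j±m)!: 2!×1!×1!×5!×1!×4! = 5760
prefactor² = (2J+1)×Δ×N² = 288/7
  k=0: +1/(0!×2!×1!×1!×0!×3!) = 1/12
  k=1: −1/(1!×1!×0!×0!×1!×4!) = -1/24
Σ = 1/24  ⇒  CG² = 288/7×1/24² = 1/14
CG = +√(1/14) = +0.267261

+0.267261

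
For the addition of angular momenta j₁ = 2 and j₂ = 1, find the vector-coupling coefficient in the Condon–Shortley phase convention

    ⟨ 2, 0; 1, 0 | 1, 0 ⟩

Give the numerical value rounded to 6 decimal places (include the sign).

√[3·2!2!0!/5! · 2!2!1!1!1!1!] = √(2/5)
  +(−1)^1/∏(1,1,1,0,1,0)! = -1  (running -1)
⟨..|..⟩ = √(2/5)·(-1) = -0.632456

-0.632456  (= −√(2/5))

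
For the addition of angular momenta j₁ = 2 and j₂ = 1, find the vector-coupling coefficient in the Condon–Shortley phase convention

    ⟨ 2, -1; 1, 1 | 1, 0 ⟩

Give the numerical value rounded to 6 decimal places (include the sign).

+√(3/10) ≈ +0.547723

√[3·2!2!0!/5! · 1!3!2!0!1!1!] = √(6/5)
  +(−1)^2/∏(2,0,1,0,1,0)! = 1/2  (running 1/2)
⟨..|..⟩ = √(6/5)·(1/2) = +0.547723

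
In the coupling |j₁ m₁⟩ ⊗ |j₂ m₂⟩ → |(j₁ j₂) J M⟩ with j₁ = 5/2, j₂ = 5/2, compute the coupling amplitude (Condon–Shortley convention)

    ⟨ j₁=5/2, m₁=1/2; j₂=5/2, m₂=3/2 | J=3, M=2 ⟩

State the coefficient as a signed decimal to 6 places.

triangle: 2!×3!×3!/9! = 72/362880
(j±m)!: 3!×2!×4!×1!×5!×1! = 34560
prefactor² = (2J+1)×Δ×N² = 48
  k=1: −1/(1!×1!×1!×3!×2!×0!) = -1/12
  k=2: +1/(2!×0!×0!×2!×3!×1!) = 1/24
Σ = -1/24  ⇒  CG² = 48×(-1/24)² = 1/12
CG = −√(1/12) = -0.288675

-0.288675  (= −√(1/12))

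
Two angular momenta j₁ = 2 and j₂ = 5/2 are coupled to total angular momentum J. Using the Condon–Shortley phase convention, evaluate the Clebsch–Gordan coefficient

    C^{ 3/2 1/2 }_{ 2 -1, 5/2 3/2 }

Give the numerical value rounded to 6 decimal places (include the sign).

+√(2/105) ≈ +0.138013

j₁+j₂−J=3  J+j₁−j₂=1  J−j₁+j₂=2  j₁+j₂+J+1=7
(j₁±m₁, j₂±m₂, J±M) = (1,3,4,1,2,1)
P² = 96/35
sum k=2..3:
  [2] +1/4 = 1/4
  [3] −1/6 = -1/6
S = 1/12
C² = P²·S² = 2/105 ; C = +0.138013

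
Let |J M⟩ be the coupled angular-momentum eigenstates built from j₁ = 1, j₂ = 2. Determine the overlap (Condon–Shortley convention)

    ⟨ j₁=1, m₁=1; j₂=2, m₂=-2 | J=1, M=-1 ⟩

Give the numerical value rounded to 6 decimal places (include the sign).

triangle: 2!*0!*2!/5! = 4/120
(j±m)!: 2!*0!*0!*4!*0!*2! = 96
prefactor² = (2J+1)*Δ*N² = 48/5
  k=0: +1/(0!*2!*0!*0!*0!*2!) = 1/4
Σ = 1/4  ⇒  CG² = 48/5*1/4² = 3/5
CG = +√(3/5) = +0.774597

+√(3/5) = +0.774597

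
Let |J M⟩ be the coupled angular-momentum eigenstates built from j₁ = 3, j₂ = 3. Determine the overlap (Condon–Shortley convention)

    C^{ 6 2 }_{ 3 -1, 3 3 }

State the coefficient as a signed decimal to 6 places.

j₁+j₂−J=0  J+j₁−j₂=6  J−j₁+j₂=6  j₁+j₂+J+1=13
(j₁±m₁, j₂±m₂, J±M) = (2,4,6,0,8,4)
P² = 398131200/11
sum k=0..0:
  [0] +1/34560 = 1/34560
S = 1/34560
C² = P²·S² = 1/33 ; C = +0.174078

+0.174078  (= +√(1/33))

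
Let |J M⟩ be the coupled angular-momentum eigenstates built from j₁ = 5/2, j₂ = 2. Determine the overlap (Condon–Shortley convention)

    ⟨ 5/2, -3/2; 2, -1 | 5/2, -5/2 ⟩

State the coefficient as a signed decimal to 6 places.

j₁+j₂−J=2  J+j₁−j₂=3  J−j₁+j₂=2  j₁+j₂+J+1=8
(j₁±m₁, j₂±m₂, J±M) = (1,4,1,3,0,5)
P² = 432/7
sum k=1..1:
  [1] −1/12 = -1/12
S = -1/12
C² = P²·S² = 3/7 ; C = -0.654654

−√(3/7) = -0.654654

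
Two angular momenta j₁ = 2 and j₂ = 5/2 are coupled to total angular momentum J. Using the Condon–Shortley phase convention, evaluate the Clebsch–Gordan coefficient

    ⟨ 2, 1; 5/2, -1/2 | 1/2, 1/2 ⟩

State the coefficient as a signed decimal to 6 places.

-0.365148

√[2·4!0!1!/6! · 3!1!2!3!1!0!] = √(24/5)
  +(−1)^1/∏(1,3,0,1,0,0)! = -1/6  (running -1/6)
⟨..|..⟩ = √(24/5)·(-1/6) = -0.365148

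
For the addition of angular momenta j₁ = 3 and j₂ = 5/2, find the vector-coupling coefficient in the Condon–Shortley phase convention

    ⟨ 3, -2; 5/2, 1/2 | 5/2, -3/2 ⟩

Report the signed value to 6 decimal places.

+√(1/14) ≈ +0.267261

√[6·3!3!2!/9! · 1!5!3!2!1!4!] = √(288/7)
  +(−1)^2/∏(2,1,3,1,0,1)! = 1/12  (running 1/12)
  +(−1)^3/∏(3,0,2,0,1,2)! = -1/24  (running 1/24)
⟨..|..⟩ = √(288/7)·(1/24) = +0.267261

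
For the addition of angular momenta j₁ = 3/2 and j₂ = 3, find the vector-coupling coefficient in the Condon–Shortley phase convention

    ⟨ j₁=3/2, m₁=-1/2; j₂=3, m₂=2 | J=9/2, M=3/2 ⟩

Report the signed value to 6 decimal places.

+√(3/14) = +0.462910

√[10·0!3!6!/10! · 1!2!5!1!6!3!] = √(86400/7)
  +(−1)^0/∏(0,0,2,5,1,1)! = 1/240  (running 1/240)
⟨..|..⟩ = √(86400/7)·(1/240) = +0.462910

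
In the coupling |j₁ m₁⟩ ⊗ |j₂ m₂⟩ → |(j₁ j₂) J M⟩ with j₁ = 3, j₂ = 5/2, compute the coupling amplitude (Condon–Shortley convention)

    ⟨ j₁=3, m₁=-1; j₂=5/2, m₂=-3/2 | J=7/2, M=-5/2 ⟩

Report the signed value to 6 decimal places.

triangle: 2!×4!×3!/10! = 288/3628800
(j±m)!: 2!×4!×1!×4!×1!×6! = 829440
prefactor² = (2J+1)×Δ×N² = 18432/35
  k=0: +1/(0!×2!×4!×1!×0!×2!) = 1/96
  k=1: −1/(1!×1!×3!×0!×1!×3!) = -1/36
Σ = -5/288  ⇒  CG² = 18432/35×(-5/288)² = 10/63
CG = −√(10/63) = -0.398410

−√(10/63) = -0.398410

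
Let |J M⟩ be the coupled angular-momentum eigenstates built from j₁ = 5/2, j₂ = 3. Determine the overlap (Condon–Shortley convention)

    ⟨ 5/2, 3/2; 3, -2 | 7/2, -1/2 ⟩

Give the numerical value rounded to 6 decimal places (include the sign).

√[8·2!3!4!/10! · 4!1!1!5!3!4!] = √(9216/35)
  +(−1)^0/∏(0,2,1,1,2,3)! = 1/24  (running 1/24)
  +(−1)^1/∏(1,1,0,0,3,4)! = -1/144  (running 5/144)
⟨..|..⟩ = √(9216/35)·(5/144) = +0.563436

+√(20/63) ≈ +0.563436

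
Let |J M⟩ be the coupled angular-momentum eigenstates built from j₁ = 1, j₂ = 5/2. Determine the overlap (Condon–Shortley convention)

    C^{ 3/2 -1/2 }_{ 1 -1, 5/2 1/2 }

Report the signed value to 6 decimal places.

+√(1/5) = +0.447214

j₁+j₂−J=2  J+j₁−j₂=0  J−j₁+j₂=3  j₁+j₂+J+1=6
(j₁±m₁, j₂±m₂, J±M) = (0,2,3,2,1,2)
P² = 16/5
sum k=2..2:
  [2] +1/4 = 1/4
S = 1/4
C² = P²·S² = 1/5 ; C = +0.447214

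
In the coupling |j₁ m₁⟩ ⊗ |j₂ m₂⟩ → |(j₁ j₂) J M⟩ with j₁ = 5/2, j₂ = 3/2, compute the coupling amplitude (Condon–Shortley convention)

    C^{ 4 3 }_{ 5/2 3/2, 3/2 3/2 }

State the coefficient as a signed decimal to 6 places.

j₁+j₂−J=0  J+j₁−j₂=5  J−j₁+j₂=3  j₁+j₂+J+1=9
(j₁±m₁, j₂±m₂, J±M) = (4,1,3,0,7,1)
P² = 12960
sum k=0..0:
  [0] +1/144 = 1/144
S = 1/144
C² = P²·S² = 5/8 ; C = +0.790569

+√(5/8) = +0.790569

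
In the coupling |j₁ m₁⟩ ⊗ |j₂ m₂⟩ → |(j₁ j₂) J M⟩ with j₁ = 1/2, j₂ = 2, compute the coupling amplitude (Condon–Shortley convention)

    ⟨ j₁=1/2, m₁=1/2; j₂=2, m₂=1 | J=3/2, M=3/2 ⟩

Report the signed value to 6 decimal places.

√[4·1!0!3!/5! · 1!0!3!1!3!0!] = √(36/5)
  +(−1)^0/∏(0,1,0,3,0,0)! = 1/6  (running 1/6)
⟨..|..⟩ = √(36/5)·(1/6) = +0.447214

+0.447214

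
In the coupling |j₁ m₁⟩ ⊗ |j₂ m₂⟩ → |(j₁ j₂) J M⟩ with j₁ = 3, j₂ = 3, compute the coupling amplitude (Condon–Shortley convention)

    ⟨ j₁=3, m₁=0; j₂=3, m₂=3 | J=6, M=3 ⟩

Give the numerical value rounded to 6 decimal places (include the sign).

+0.301511  (= +√(1/11))

√[13·0!6!6!/13! · 3!3!6!0!9!3!] = √(671846400/11)
  +(−1)^0/∏(0,0,3,6,3,0)! = 1/25920  (running 1/25920)
⟨..|..⟩ = √(671846400/11)·(1/25920) = +0.301511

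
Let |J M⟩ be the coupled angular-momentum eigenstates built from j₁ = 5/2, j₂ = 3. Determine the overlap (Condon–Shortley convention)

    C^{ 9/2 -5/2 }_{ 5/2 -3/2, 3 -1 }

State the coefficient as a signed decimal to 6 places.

triangle: 1!*4!*5!/11! = 2880/39916800
(j±m)!: 1!*4!*2!*4!*2!*7! = 11612160
prefactor² = (2J+1)*Δ*N² = 92160/11
  k=0: +1/(0!*1!*4!*2!*0!*3!) = 1/288
  k=1: −1/(1!*0!*3!*1!*1!*4!) = -1/144
Σ = -1/288  ⇒  CG² = 92160/11*(-1/288)² = 10/99
CG = −√(10/99) = -0.317821

−√(10/99) = -0.317821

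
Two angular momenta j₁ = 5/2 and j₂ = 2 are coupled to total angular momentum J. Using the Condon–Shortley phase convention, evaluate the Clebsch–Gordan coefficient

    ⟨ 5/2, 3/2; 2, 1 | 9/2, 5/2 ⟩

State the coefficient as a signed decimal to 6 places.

+√(5/9) = +0.745356

j₁+j₂−J=0  J+j₁−j₂=5  J−j₁+j₂=4  j₁+j₂+J+1=10
(j₁±m₁, j₂±m₂, J±M) = (4,1,3,1,7,2)
P² = 11520
sum k=0..0:
  [0] +1/144 = 1/144
S = 1/144
C² = P²·S² = 5/9 ; C = +0.745356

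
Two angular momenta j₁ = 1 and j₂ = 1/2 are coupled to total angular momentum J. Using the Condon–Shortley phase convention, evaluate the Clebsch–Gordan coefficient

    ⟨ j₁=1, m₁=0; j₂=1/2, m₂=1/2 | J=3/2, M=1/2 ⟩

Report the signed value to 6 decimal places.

√[4·0!2!1!/4! · 1!1!1!0!2!1!] = √(2/3)
  +(−1)^0/∏(0,0,1,1,1,0)! = 1  (running 1)
⟨..|..⟩ = √(2/3)·(1) = +0.816497

+√(2/3) = +0.816497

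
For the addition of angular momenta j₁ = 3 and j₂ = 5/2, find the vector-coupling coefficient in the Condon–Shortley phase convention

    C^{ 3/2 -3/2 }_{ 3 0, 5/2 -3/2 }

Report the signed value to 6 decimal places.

√[4·4!2!1!/8! · 3!3!1!4!0!3!] = √(864/35)
  +(−1)^1/∏(1,3,2,0,0,1)! = -1/12  (running -1/12)
⟨..|..⟩ = √(864/35)·(-1/12) = -0.414039

-0.414039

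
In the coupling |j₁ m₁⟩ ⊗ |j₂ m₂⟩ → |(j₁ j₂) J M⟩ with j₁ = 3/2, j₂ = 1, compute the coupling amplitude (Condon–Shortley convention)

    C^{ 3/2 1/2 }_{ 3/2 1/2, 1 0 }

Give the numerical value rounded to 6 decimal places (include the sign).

√[4·1!2!1!/5! · 2!1!1!1!2!1!] = √(4/15)
  +(−1)^0/∏(0,1,1,1,1,0)! = 1  (running 1)
  +(−1)^1/∏(1,0,0,0,2,1)! = -1/2  (running 1/2)
⟨..|..⟩ = √(4/15)·(1/2) = +0.258199

+0.258199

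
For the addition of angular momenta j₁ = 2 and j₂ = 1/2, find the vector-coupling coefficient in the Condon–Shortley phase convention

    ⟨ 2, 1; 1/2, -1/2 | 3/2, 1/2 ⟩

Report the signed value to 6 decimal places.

√[4·1!3!0!/5! · 3!1!0!1!2!1!] = √(12/5)
  +(−1)^0/∏(0,1,1,0,2,0)! = 1/2  (running 1/2)
⟨..|..⟩ = √(12/5)·(1/2) = +0.774597

+√(3/5) ≈ +0.774597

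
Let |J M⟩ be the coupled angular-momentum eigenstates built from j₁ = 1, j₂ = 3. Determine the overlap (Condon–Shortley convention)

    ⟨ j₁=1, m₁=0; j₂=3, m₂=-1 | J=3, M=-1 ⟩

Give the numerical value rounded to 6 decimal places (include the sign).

+√(1/12) ≈ +0.288675

j₁+j₂−J=1  J+j₁−j₂=1  J−j₁+j₂=5  j₁+j₂+J+1=8
(j₁±m₁, j₂±m₂, J±M) = (1,1,2,4,2,4)
P² = 48
sum k=0..1:
  [0] +1/12 = 1/12
  [1] −1/24 = -1/24
S = 1/24
C² = P²·S² = 1/12 ; C = +0.288675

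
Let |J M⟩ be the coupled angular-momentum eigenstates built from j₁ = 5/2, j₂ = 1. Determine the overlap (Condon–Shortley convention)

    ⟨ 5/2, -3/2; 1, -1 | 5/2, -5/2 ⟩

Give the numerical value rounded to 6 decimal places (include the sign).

+0.534522  (= +√(2/7))

triangle: 1!*4!*1!/7! = 24/5040
(j±m)!: 1!*4!*0!*2!*0!*5! = 5760
prefactor² = (2J+1)*Δ*N² = 1152/7
  k=0: +1/(0!*1!*4!*0!*0!*1!) = 1/24
Σ = 1/24  ⇒  CG² = 1152/7*1/24² = 2/7
CG = +√(2/7) = +0.534522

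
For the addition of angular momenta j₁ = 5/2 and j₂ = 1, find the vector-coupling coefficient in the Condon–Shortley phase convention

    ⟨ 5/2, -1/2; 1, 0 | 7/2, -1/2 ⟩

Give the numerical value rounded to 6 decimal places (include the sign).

j₁+j₂−J=0  J+j₁−j₂=5  J−j₁+j₂=2  j₁+j₂+J+1=8
(j₁±m₁, j₂±m₂, J±M) = (2,3,1,1,3,4)
P² = 576/7
sum k=0..0:
  [0] +1/12 = 1/12
S = 1/12
C² = P²·S² = 4/7 ; C = +0.755929

+√(4/7) ≈ +0.755929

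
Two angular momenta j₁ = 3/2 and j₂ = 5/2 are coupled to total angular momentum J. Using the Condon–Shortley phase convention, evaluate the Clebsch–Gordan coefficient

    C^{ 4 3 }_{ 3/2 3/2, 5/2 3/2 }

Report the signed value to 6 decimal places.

+0.790569

j₁+j₂−J=0  J+j₁−j₂=3  J−j₁+j₂=5  j₁+j₂+J+1=9
(j₁±m₁, j₂±m₂, J±M) = (3,0,4,1,7,1)
P² = 12960
sum k=0..0:
  [0] +1/144 = 1/144
S = 1/144
C² = P²·S² = 5/8 ; C = +0.790569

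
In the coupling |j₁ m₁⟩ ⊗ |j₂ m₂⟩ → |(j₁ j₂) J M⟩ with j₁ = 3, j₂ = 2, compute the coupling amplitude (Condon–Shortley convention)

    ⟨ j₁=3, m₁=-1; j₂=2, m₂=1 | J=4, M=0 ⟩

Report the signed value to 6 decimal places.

triangle: 1!·5!·3!/10! = 720/3628800
(j±m)!: 2!·4!·3!·1!·4!·4! = 165888
prefactor² = (2J+1)·Δ·N² = 10368/35
  k=0: +1/(0!·1!·4!·3!·1!·0!) = 1/144
  k=1: −1/(1!·0!·3!·2!·2!·1!) = -1/24
Σ = -5/144  ⇒  CG² = 10368/35·(-5/144)² = 5/14
CG = −√(5/14) = -0.597614

-0.597614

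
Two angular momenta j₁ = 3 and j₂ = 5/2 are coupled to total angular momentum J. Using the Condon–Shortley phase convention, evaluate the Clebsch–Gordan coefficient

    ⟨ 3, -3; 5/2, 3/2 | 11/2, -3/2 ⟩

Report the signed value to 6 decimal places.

√[12·0!6!5!/12! · 0!6!4!1!4!7!] = √(49766400/11)
  +(−1)^0/∏(0,0,6,4,0,1)! = 1/17280  (running 1/17280)
⟨..|..⟩ = √(49766400/11)·(1/17280) = +0.123091

+√(1/66) ≈ +0.123091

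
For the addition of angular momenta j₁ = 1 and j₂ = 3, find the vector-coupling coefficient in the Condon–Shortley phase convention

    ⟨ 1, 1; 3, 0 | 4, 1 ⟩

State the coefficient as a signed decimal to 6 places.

+0.597614  (= +√(5/14))

j₁+j₂−J=0  J+j₁−j₂=2  J−j₁+j₂=6  j₁+j₂+J+1=9
(j₁±m₁, j₂±m₂, J±M) = (2,0,3,3,5,3)
P² = 12960/7
sum k=0..0:
  [0] +1/72 = 1/72
S = 1/72
C² = P²·S² = 5/14 ; C = +0.597614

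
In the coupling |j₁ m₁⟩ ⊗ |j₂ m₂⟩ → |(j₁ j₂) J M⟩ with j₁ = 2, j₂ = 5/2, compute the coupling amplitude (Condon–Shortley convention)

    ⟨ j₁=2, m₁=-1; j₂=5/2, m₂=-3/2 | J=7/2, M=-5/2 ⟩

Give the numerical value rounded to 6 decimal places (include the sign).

+√(1/63) = +0.125988

triangle: 1!*3!*4!/9! = 144/362880
(j±m)!: 1!*3!*1!*4!*1!*6! = 103680
prefactor² = (2J+1)*Δ*N² = 2304/7
  k=0: +1/(0!*1!*3!*1!*0!*3!) = 1/36
  k=1: −1/(1!*0!*2!*0!*1!*4!) = -1/48
Σ = 1/144  ⇒  CG² = 2304/7*1/144² = 1/63
CG = +√(1/63) = +0.125988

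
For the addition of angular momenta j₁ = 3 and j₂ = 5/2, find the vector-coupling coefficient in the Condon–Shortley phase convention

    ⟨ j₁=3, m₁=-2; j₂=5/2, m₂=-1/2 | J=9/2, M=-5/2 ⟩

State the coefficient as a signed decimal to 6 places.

-0.497468

√[10·1!5!4!/11! · 1!5!2!3!2!7!] = √(115200/11)
  +(−1)^0/∏(0,1,5,2,0,2)! = 1/480  (running 1/480)
  +(−1)^1/∏(1,0,4,1,1,3)! = -1/144  (running -7/1440)
⟨..|..⟩ = √(115200/11)·(-7/1440) = -0.497468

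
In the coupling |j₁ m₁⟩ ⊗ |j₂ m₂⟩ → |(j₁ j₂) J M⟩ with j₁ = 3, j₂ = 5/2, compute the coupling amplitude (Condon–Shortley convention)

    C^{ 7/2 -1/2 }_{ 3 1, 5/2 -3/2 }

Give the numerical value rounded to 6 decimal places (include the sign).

triangle: 2!*4!*3!/10! = 288/3628800
(j±m)!: 4!*2!*1!*4!*3!*4! = 165888
prefactor² = (2J+1)*Δ*N² = 18432/175
  k=0: +1/(0!*2!*2!*1!*2!*2!) = 1/16
  k=1: −1/(1!*1!*1!*0!*3!*3!) = -1/36
Σ = 5/144  ⇒  CG² = 18432/175*5/144² = 8/63
CG = +√(8/63) = +0.356348

+0.356348  (= +√(8/63))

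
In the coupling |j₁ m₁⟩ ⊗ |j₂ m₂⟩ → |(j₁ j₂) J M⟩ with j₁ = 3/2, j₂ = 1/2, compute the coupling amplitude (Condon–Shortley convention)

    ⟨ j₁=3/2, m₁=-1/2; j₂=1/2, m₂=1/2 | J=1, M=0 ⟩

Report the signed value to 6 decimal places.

√[3·1!2!0!/4! · 1!2!1!0!1!1!] = √(1/2)
  +(−1)^1/∏(1,0,1,0,1,0)! = -1  (running -1)
⟨..|..⟩ = √(1/2)·(-1) = -0.707107

−√(1/2) ≈ -0.707107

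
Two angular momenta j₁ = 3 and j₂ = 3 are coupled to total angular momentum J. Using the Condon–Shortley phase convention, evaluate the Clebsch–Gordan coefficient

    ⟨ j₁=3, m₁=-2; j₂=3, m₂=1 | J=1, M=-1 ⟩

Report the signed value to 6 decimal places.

triangle: 5!·1!·1!/8! = 120/40320
(j±m)!: 1!·5!·4!·2!·0!·2! = 11520
prefactor² = (2J+1)·Δ·N² = 720/7
  k=4: +1/(4!·1!·1!·0!·0!·1!) = 1/24
Σ = 1/24  ⇒  CG² = 720/7·1/24² = 5/28
CG = +√(5/28) = +0.422577

+0.422577  (= +√(5/28))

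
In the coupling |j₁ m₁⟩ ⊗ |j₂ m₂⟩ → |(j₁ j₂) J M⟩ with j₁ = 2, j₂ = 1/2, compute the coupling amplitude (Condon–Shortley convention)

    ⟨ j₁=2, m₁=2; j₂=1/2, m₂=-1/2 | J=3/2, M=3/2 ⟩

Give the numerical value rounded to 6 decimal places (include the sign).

√[4·1!3!0!/5! · 4!0!0!1!3!0!] = √(144/5)
  +(−1)^0/∏(0,1,0,0,3,0)! = 1/6  (running 1/6)
⟨..|..⟩ = √(144/5)·(1/6) = +0.894427

+√(4/5) ≈ +0.894427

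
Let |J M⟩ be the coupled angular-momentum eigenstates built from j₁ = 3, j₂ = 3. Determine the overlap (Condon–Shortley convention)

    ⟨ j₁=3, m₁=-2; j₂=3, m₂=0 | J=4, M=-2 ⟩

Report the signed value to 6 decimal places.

+0.139573

triangle: 2!*4!*4!/11! = 1152/39916800
(j±m)!: 1!*5!*3!*3!*2!*6! = 6220800
prefactor² = (2J+1)*Δ*N² = 124416/77
  k=1: −1/(1!*1!*4!*2!*0!*2!) = -1/96
  k=2: +1/(2!*0!*3!*1!*1!*3!) = 1/72
Σ = 1/288  ⇒  CG² = 124416/77*1/288² = 3/154
CG = +√(3/154) = +0.139573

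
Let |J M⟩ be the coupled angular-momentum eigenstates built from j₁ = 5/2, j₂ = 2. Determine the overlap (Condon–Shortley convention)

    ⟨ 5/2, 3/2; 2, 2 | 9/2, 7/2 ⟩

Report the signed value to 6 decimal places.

√[10·0!5!4!/10! · 4!1!4!0!8!1!] = √(184320)
  +(−1)^0/∏(0,0,1,4,4,0)! = 1/576  (running 1/576)
⟨..|..⟩ = √(184320)·(1/576) = +0.745356

+√(5/9) = +0.745356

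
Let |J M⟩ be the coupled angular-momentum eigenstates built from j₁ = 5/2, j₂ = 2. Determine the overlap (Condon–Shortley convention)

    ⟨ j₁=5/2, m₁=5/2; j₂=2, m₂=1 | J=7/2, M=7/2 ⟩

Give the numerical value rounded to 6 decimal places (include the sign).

j₁+j₂−J=1  J+j₁−j₂=4  J−j₁+j₂=3  j₁+j₂+J+1=9
(j₁±m₁, j₂±m₂, J±M) = (5,0,3,1,7,0)
P² = 11520
sum k=0..0:
  [0] +1/144 = 1/144
S = 1/144
C² = P²·S² = 5/9 ; C = +0.745356

+√(5/9) = +0.745356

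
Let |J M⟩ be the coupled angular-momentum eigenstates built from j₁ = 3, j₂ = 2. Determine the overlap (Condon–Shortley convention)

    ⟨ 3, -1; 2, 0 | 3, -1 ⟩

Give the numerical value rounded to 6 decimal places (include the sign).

√[7·2!4!2!/9! · 2!4!2!2!2!4!] = √(256/15)
  +(−1)^0/∏(0,2,4,2,0,0)! = 1/96  (running 1/96)
  +(−1)^1/∏(1,1,3,1,1,1)! = -1/6  (running -5/32)
  +(−1)^2/∏(2,0,2,0,2,2)! = 1/16  (running -3/32)
⟨..|..⟩ = √(256/15)·(-3/32) = -0.387298

−√(3/20) = -0.387298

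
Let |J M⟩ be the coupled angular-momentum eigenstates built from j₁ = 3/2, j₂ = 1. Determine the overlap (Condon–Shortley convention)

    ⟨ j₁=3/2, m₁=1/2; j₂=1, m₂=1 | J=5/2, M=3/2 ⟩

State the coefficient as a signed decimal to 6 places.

√[6·0!3!2!/6! · 2!1!2!0!4!1!] = √(48/5)
  +(−1)^0/∏(0,0,1,2,2,0)! = 1/4  (running 1/4)
⟨..|..⟩ = √(48/5)·(1/4) = +0.774597

+0.774597  (= +√(3/5))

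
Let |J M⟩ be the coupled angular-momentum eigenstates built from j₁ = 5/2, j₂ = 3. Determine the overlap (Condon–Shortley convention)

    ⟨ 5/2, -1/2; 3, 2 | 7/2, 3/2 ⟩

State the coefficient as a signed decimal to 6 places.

+0.308607  (= +√(2/21))

j₁+j₂−J=2  J+j₁−j₂=3  J−j₁+j₂=4  j₁+j₂+J+1=10
(j₁±m₁, j₂±m₂, J±M) = (2,3,5,1,5,2)
P² = 1536/7
sum k=1..2:
  [1] −1/48 = -1/48
  [2] +1/24 = 1/24
S = 1/48
C² = P²·S² = 2/21 ; C = +0.308607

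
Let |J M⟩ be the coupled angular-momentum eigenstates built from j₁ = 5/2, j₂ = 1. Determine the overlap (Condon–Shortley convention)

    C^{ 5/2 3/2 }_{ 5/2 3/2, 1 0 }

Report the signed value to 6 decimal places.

+√(9/35) = +0.507093

√[6·1!4!1!/7! · 4!1!1!1!4!1!] = √(576/35)
  +(−1)^0/∏(0,1,1,1,3,0)! = 1/6  (running 1/6)
  +(−1)^1/∏(1,0,0,0,4,1)! = -1/24  (running 1/8)
⟨..|..⟩ = √(576/35)·(1/8) = +0.507093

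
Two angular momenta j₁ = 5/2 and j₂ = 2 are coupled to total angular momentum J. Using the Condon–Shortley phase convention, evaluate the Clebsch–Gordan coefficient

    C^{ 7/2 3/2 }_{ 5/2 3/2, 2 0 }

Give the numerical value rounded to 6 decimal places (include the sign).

+0.534522

j₁+j₂−J=1  J+j₁−j₂=4  J−j₁+j₂=3  j₁+j₂+J+1=9
(j₁±m₁, j₂±m₂, J±M) = (4,1,2,2,5,2)
P² = 512/7
sum k=0..1:
  [0] +1/12 = 1/12
  [1] −1/48 = -1/48
S = 1/16
C² = P²·S² = 2/7 ; C = +0.534522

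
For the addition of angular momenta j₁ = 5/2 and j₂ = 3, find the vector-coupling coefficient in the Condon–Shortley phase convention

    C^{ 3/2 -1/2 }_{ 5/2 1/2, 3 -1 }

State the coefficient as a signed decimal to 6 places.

-0.097590  (= −√(1/105))

triangle: 4!*1!*2!/8! = 48/40320
(j±m)!: 3!*2!*2!*4!*1!*2! = 1152
prefactor² = (2J+1)*Δ*N² = 192/35
  k=1: −1/(1!*3!*1!*1!*0!*1!) = -1/6
  k=2: +1/(2!*2!*0!*0!*1!*2!) = 1/8
Σ = -1/24  ⇒  CG² = 192/35*(-1/24)² = 1/105
CG = −√(1/105) = -0.097590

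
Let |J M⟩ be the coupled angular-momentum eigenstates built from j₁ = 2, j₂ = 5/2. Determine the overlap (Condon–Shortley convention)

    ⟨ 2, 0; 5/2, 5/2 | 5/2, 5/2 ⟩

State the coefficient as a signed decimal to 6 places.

√[6·2!2!3!/8! · 2!2!5!0!5!0!] = √(1440/7)
  +(−1)^2/∏(2,0,0,3,2,0)! = 1/24  (running 1/24)
⟨..|..⟩ = √(1440/7)·(1/24) = +0.597614

+0.597614  (= +√(5/14))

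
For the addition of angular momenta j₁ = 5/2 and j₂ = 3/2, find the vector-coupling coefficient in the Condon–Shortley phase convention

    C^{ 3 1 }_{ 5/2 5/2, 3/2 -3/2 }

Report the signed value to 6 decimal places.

√[7·1!4!2!/8! · 5!0!0!3!4!2!] = √(288)
  +(−1)^0/∏(0,1,0,0,4,2)! = 1/48  (running 1/48)
⟨..|..⟩ = √(288)·(1/48) = +0.353553

+√(1/8) = +0.353553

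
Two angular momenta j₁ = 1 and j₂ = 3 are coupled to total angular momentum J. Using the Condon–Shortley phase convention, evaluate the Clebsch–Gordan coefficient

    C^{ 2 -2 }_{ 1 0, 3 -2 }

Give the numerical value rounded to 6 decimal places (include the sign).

-0.487950  (= −√(5/21))

triangle: 2!*0!*4!/7! = 48/5040
(j±m)!: 1!*1!*1!*5!*0!*4! = 2880
prefactor² = (2J+1)*Δ*N² = 960/7
  k=1: −1/(1!*1!*0!*0!*0!*4!) = -1/24
Σ = -1/24  ⇒  CG² = 960/7*(-1/24)² = 5/21
CG = −√(5/21) = -0.487950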